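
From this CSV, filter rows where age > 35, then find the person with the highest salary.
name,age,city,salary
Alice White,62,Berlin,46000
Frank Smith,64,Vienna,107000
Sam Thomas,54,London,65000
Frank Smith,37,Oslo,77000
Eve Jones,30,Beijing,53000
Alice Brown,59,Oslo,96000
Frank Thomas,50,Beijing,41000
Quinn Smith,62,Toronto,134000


Filter: age > 35
Sort by: salary (descending)

Filtered records (7):
  Quinn Smith, age 62, salary $134000
  Frank Smith, age 64, salary $107000
  Alice Brown, age 59, salary $96000
  Frank Smith, age 37, salary $77000
  Sam Thomas, age 54, salary $65000
  Alice White, age 62, salary $46000
  Frank Thomas, age 50, salary $41000

Highest salary: Quinn Smith ($134000)

Quinn Smith


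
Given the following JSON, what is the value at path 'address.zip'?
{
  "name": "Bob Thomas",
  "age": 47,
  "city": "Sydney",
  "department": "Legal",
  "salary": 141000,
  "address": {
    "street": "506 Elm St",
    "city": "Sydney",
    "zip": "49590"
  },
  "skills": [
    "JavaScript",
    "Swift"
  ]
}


Query: address.zip
Path: address -> zip
Value: 49590

49590


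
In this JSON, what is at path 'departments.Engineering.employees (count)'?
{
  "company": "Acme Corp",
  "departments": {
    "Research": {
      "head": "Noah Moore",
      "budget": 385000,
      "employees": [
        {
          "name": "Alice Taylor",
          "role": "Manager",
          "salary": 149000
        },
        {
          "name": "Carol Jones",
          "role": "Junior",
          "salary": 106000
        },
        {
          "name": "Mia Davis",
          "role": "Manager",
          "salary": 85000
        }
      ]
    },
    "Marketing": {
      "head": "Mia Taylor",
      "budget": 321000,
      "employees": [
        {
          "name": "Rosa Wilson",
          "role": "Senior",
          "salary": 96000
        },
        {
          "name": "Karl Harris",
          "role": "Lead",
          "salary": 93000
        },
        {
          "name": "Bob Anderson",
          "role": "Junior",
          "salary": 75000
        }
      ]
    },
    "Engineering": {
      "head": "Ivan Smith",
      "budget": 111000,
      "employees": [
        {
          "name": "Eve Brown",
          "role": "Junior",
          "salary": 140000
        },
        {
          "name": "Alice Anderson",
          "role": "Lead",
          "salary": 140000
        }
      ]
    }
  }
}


Path: departments.Engineering.employees (count)

Navigate:
  -> departments
  -> Engineering
  -> employees (array, length 2)

2


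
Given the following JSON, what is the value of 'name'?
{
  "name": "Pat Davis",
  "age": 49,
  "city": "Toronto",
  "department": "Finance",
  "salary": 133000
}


Looking up field 'name'
Value: Pat Davis

Pat Davis


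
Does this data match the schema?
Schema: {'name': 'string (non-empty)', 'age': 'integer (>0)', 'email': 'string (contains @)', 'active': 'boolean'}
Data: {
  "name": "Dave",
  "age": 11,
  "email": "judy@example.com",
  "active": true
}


Validating each field against schema:
  name: OK (non-empty string)
  age: OK (positive integer)
  email: OK (string with @)
  active: OK (boolean)

Result: VALID

VALID


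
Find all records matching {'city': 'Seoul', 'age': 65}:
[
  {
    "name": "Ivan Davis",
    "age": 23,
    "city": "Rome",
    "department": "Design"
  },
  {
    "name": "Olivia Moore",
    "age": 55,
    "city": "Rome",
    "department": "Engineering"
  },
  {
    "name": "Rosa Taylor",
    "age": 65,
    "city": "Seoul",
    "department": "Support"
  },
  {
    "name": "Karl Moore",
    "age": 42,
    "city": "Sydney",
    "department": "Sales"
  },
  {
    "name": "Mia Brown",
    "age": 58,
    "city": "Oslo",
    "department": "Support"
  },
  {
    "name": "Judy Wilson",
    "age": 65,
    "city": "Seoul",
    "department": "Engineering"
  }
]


Search criteria: {'city': 'Seoul', 'age': 65}

Checking 6 records:
  Ivan Davis: {city: Rome, age: 23}
  Olivia Moore: {city: Rome, age: 55}
  Rosa Taylor: {city: Seoul, age: 65} <-- MATCH
  Karl Moore: {city: Sydney, age: 42}
  Mia Brown: {city: Oslo, age: 58}
  Judy Wilson: {city: Seoul, age: 65} <-- MATCH

Matches: ["Rosa Taylor", "Judy Wilson"]

["Rosa Taylor", "Judy Wilson"]


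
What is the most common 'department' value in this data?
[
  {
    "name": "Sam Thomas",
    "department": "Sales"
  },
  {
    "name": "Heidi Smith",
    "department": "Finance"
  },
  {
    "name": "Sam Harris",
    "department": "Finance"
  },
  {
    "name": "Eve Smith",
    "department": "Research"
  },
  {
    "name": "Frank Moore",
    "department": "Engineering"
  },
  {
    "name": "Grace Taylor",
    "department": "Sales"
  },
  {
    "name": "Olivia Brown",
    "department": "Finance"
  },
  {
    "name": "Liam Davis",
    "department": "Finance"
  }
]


Counting 'department' values across 8 records:

  Finance: 4 ####
  Sales: 2 ##
  Research: 1 #
  Engineering: 1 #

Most common: Finance (4 times)

Finance (4 times)


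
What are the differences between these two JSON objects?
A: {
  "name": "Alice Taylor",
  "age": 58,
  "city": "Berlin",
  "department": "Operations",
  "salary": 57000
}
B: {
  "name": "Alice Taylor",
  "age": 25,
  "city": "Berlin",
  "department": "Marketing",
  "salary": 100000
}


Comparing each field (in key order):
  name: same
  age: DIFFERENT
  city: same
  department: DIFFERENT
  salary: DIFFERENT
Differences:
  age: 58 -> 25
  department: Operations -> Marketing
  salary: 57000 -> 100000

3 field(s) changed

3 changes: age, department, salary


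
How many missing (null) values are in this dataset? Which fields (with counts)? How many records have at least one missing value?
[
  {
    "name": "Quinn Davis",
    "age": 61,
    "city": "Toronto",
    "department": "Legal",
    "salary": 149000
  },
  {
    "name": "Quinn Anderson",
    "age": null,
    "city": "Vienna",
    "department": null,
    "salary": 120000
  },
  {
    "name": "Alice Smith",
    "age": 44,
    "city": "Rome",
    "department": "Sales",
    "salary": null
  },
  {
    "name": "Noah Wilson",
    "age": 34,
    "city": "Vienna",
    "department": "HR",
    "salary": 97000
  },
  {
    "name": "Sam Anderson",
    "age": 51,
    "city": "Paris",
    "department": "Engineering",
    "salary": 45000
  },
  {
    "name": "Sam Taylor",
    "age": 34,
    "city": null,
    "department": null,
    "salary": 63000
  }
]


Checking for missing (null) values in 6 records:

  Quinn Davis: complete
  Quinn Anderson: age, department
  Alice Smith: salary
  Noah Wilson: complete
  Sam Anderson: complete
  Sam Taylor: city, department

Per field:
  name: 0 missing
  age: 1 missing
  city: 1 missing
  department: 2 missing
  salary: 1 missing

Total missing values: 5
Records with any missing: 3

5 missing values (age: 1, city: 1, department: 2, salary: 1); 3 incomplete records


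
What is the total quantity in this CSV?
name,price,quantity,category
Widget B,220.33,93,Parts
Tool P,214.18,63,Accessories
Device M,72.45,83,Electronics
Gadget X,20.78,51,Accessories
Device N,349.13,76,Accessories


Computing total quantity:
Values: [93, 63, 83, 51, 76]
Sum = 366

366


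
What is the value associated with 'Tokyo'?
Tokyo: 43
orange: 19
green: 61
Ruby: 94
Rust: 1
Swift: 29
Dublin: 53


Looking up key 'Tokyo'
Value: 43

43


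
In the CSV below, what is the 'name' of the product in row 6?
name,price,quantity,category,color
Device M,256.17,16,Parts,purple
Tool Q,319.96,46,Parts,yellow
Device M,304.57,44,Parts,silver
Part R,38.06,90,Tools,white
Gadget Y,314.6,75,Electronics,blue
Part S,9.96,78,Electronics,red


Query: Row 6 ('Part S'), column 'name'
Value: Part S

Part S


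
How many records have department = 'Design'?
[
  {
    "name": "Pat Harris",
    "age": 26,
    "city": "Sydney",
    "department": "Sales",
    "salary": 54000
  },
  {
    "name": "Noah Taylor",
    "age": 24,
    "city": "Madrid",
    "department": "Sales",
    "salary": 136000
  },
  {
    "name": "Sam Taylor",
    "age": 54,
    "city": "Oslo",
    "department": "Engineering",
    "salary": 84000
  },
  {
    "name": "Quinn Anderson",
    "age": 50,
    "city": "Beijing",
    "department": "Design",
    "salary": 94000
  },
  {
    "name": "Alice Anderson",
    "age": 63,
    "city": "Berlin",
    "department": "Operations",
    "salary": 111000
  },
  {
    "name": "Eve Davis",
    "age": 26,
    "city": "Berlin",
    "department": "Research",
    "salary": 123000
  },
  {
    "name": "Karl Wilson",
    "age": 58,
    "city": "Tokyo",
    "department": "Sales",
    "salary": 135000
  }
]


Data: 7 records
Condition: department = 'Design'

Checking each record:
  Pat Harris: Sales
  Noah Taylor: Sales
  Sam Taylor: Engineering
  Quinn Anderson: Design MATCH
  Alice Anderson: Operations
  Eve Davis: Research
  Karl Wilson: Sales

Count: 1

1


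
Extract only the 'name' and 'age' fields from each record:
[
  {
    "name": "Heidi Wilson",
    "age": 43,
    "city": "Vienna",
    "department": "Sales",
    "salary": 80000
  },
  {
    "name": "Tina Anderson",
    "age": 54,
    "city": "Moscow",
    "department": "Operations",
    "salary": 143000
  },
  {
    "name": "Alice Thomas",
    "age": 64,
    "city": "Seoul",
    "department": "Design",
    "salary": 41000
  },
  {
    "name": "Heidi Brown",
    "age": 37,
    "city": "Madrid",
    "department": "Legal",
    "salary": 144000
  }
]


Original: 4 records with fields: name, age, city, department, salary
Keep: ['name', 'age']
Drop: ['city', 'department', 'salary']
Result: 4 records, 2 fields each

[
  {
    "name": "Heidi Wilson",
    "age": 43
  },
  {
    "name": "Tina Anderson",
    "age": 54
  },
  {
    "name": "Alice Thomas",
    "age": 64
  },
  {
    "name": "Heidi Brown",
    "age": 37
  }
]


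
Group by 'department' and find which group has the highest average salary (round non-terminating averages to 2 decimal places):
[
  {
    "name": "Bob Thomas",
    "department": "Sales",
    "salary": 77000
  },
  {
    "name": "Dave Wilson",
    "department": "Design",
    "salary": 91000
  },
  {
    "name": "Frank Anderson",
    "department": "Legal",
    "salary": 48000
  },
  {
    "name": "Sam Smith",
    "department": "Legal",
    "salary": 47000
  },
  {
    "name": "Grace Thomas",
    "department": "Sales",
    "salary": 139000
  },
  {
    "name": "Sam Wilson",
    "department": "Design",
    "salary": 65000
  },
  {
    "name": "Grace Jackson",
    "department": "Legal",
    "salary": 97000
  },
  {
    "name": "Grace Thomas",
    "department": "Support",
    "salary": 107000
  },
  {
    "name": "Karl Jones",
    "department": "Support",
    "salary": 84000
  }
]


Group by: department

Groups:
  Design: 2 people, avg salary = 156000/2 = $78000
  Legal: 3 people, avg salary = 192000/3 = $64000
  Sales: 2 people, avg salary = 216000/2 = $108000
  Support: 2 people, avg salary = 191000/2 = $95500

Highest average salary: Sales ($108000)

Sales ($108000)


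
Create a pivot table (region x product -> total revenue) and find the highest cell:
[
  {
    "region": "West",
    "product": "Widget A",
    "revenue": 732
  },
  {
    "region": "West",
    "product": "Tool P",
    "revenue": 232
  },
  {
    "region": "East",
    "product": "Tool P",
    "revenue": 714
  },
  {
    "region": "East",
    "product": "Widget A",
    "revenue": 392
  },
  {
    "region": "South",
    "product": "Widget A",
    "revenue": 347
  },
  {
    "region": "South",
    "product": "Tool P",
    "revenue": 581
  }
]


Pivot: region (rows) x product (columns) -> total revenue

     Tool P        Widget A    
East           714           392  
South          581           347  
West           232           732  

Highest: West / Widget A = $732

West / Widget A = $732


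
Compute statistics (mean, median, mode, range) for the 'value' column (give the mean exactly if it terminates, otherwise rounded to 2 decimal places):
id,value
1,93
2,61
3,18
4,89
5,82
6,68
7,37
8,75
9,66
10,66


Data: [93, 61, 18, 89, 82, 68, 37, 75, 66, 66]
Count: 10
Sum: 655
Mean: 655/10 = 65.5
Sorted: [18, 37, 61, 66, 66, 68, 75, 82, 89, 93]
Median: 67.0
Mode: 66 (2 times)
Range: 93 - 18 = 75
Min: 18, Max: 93

mean=65.5, median=67.0, mode=66, range=75


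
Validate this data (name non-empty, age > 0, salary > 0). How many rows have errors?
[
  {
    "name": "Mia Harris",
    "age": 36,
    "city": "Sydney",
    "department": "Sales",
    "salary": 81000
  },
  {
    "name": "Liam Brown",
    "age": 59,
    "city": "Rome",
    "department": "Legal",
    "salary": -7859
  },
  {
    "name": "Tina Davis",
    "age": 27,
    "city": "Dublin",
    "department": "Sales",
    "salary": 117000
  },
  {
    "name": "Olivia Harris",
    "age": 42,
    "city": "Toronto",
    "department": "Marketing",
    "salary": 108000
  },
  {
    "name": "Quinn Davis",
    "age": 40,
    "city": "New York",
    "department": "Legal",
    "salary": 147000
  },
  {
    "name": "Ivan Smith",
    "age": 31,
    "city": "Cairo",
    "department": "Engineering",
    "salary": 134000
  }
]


Validating 6 records:
Rules: name non-empty, age > 0, salary > 0

  Row 1 (Mia Harris): OK
  Row 2 (Liam Brown): negative salary: -7859
  Row 3 (Tina Davis): OK
  Row 4 (Olivia Harris): OK
  Row 5 (Quinn Davis): OK
  Row 6 (Ivan Smith): OK

Total errors: 1

1 errors


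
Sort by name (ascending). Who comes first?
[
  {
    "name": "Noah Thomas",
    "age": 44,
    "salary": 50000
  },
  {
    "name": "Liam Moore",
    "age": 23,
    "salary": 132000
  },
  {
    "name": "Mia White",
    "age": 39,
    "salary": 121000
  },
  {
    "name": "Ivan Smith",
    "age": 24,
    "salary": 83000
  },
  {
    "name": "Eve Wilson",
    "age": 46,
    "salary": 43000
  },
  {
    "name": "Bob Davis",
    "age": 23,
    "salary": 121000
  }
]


Sort by: name (ascending)

Sorted order:
  1. Bob Davis (name = Bob Davis)
  2. Eve Wilson (name = Eve Wilson)
  3. Ivan Smith (name = Ivan Smith)
  4. Liam Moore (name = Liam Moore)
  5. Mia White (name = Mia White)
  6. Noah Thomas (name = Noah Thomas)

First: Bob Davis

Bob Davis


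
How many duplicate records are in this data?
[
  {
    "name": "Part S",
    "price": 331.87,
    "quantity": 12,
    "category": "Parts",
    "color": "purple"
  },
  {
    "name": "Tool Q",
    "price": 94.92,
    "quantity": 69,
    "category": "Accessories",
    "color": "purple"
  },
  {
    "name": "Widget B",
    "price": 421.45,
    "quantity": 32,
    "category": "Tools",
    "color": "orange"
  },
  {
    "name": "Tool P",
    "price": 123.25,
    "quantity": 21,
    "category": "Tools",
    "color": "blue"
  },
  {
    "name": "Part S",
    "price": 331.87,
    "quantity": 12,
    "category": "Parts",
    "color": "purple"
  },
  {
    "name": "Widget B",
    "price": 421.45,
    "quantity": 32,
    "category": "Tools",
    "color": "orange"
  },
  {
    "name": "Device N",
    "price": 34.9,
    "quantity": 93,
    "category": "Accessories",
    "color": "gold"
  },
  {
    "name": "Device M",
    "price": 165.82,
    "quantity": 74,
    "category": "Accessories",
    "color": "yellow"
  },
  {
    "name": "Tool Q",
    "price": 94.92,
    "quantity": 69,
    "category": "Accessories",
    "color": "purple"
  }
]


Checking 9 records for duplicates:

  Row 1: Part S ($331.87, qty 12)
  Row 2: Tool Q ($94.92, qty 69)
  Row 3: Widget B ($421.45, qty 32)
  Row 4: Tool P ($123.25, qty 21)
  Row 5: Part S ($331.87, qty 12) <-- DUPLICATE
  Row 6: Widget B ($421.45, qty 32) <-- DUPLICATE
  Row 7: Device N ($34.9, qty 93)
  Row 8: Device M ($165.82, qty 74)
  Row 9: Tool Q ($94.92, qty 69) <-- DUPLICATE

Duplicates found: 3
Unique records: 6

3 duplicates, 6 unique


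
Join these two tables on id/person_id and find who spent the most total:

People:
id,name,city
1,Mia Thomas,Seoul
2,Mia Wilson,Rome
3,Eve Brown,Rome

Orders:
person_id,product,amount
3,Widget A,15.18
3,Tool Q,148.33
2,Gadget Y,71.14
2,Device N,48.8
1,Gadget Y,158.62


Join on: people.id = orders.person_id

Joined rows:
  Eve Brown (Rome) bought Widget A for $15.18
  Eve Brown (Rome) bought Tool Q for $148.33
  Mia Wilson (Rome) bought Gadget Y for $71.14
  Mia Wilson (Rome) bought Device N for $48.8
  Mia Thomas (Seoul) bought Gadget Y for $158.62

Total per person:
  Eve Brown: $163.51
  Mia Thomas: $158.62
  Mia Wilson: $119.94

Top spender: Eve Brown ($163.51)

Eve Brown ($163.51)


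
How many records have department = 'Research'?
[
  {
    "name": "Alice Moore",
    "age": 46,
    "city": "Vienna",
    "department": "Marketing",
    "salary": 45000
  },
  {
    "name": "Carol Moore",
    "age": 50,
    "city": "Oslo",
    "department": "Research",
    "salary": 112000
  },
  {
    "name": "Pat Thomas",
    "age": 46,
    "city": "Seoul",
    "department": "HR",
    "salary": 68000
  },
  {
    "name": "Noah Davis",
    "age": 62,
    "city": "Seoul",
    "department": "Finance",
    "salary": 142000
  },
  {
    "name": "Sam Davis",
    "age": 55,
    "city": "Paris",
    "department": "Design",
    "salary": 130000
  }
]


Data: 5 records
Condition: department = 'Research'

Checking each record:
  Alice Moore: Marketing
  Carol Moore: Research MATCH
  Pat Thomas: HR
  Noah Davis: Finance
  Sam Davis: Design

Count: 1

1


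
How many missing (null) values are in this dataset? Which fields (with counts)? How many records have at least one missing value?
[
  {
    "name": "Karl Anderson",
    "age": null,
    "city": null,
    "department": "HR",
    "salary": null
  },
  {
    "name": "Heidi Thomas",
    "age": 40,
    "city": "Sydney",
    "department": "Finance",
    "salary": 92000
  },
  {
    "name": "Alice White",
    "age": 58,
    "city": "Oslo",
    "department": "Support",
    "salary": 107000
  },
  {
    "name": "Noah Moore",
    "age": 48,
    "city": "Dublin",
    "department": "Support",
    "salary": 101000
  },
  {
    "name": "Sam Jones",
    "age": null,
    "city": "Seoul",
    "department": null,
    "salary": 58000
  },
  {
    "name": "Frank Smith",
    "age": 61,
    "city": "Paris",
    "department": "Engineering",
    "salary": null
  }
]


Checking for missing (null) values in 6 records:

  Karl Anderson: age, city, salary
  Heidi Thomas: complete
  Alice White: complete
  Noah Moore: complete
  Sam Jones: age, department
  Frank Smith: salary

Per field:
  name: 0 missing
  age: 2 missing
  city: 1 missing
  department: 1 missing
  salary: 2 missing

Total missing values: 6
Records with any missing: 3

6 missing values (age: 2, city: 1, department: 1, salary: 2); 3 incomplete records


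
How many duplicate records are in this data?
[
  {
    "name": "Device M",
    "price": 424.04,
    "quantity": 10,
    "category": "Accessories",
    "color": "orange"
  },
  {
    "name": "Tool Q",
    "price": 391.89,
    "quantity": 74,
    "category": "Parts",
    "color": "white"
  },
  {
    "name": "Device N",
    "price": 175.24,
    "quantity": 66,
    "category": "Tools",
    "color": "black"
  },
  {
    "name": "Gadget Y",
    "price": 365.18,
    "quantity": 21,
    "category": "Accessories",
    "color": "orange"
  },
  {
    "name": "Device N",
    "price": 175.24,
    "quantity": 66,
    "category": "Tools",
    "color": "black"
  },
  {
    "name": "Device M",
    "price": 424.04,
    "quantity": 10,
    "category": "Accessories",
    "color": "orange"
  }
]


Checking 6 records for duplicates:

  Row 1: Device M ($424.04, qty 10)
  Row 2: Tool Q ($391.89, qty 74)
  Row 3: Device N ($175.24, qty 66)
  Row 4: Gadget Y ($365.18, qty 21)
  Row 5: Device N ($175.24, qty 66) <-- DUPLICATE
  Row 6: Device M ($424.04, qty 10) <-- DUPLICATE

Duplicates found: 2
Unique records: 4

2 duplicates, 4 unique


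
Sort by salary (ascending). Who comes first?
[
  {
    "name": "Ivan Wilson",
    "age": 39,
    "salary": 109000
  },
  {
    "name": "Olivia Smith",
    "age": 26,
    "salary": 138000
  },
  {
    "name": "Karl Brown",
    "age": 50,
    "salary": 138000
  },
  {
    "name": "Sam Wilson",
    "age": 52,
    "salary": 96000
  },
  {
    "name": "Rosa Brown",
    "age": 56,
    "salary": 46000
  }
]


Sort by: salary (ascending)

Sorted order:
  1. Rosa Brown (salary = 46000)
  2. Sam Wilson (salary = 96000)
  3. Ivan Wilson (salary = 109000)
  4. Olivia Smith (salary = 138000)
  5. Karl Brown (salary = 138000)

First: Rosa Brown

Rosa Brown


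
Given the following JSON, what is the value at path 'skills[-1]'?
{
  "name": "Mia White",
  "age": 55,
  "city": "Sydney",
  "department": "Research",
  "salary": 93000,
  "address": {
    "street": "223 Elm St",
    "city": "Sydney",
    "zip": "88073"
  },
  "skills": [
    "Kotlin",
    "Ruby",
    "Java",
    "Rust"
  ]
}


Query: skills[-1]
Path: skills -> last element
Value: Rust

Rust


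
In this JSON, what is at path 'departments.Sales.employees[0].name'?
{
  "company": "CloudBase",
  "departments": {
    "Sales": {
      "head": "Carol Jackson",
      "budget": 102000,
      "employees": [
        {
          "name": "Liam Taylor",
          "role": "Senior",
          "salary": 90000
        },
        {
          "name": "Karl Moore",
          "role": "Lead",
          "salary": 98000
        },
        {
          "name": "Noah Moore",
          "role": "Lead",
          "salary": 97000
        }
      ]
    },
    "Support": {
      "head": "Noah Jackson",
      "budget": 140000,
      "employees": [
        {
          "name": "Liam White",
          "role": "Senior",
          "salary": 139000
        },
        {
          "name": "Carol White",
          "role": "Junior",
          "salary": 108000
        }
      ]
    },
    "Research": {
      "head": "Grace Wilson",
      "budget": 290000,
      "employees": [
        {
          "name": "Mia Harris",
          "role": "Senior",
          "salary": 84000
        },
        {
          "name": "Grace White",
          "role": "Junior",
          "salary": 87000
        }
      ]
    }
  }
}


Path: departments.Sales.employees[0].name

Navigate:
  -> departments
  -> Sales
  -> employees[0].name = 'Liam Taylor'

Liam Taylor


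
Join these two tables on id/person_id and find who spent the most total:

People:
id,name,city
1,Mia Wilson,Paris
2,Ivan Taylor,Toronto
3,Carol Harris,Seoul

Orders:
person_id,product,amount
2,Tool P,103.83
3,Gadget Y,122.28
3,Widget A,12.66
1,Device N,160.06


Join on: people.id = orders.person_id

Joined rows:
  Ivan Taylor (Toronto) bought Tool P for $103.83
  Carol Harris (Seoul) bought Gadget Y for $122.28
  Carol Harris (Seoul) bought Widget A for $12.66
  Mia Wilson (Paris) bought Device N for $160.06

Total per person:
  Mia Wilson: $160.06
  Carol Harris: $134.94
  Ivan Taylor: $103.83

Top spender: Mia Wilson ($160.06)

Mia Wilson ($160.06)


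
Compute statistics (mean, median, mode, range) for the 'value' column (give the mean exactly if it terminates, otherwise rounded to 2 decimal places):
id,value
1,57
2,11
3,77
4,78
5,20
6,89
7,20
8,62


Data: [57, 11, 77, 78, 20, 89, 20, 62]
Count: 8
Sum: 414
Mean: 414/8 = 51.75
Sorted: [11, 20, 20, 57, 62, 77, 78, 89]
Median: 59.5
Mode: 20 (2 times)
Range: 89 - 11 = 78
Min: 11, Max: 89

mean=51.75, median=59.5, mode=20, range=78


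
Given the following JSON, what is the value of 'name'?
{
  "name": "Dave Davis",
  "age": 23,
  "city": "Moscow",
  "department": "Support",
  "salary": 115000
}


Looking up field 'name'
Value: Dave Davis

Dave Davis


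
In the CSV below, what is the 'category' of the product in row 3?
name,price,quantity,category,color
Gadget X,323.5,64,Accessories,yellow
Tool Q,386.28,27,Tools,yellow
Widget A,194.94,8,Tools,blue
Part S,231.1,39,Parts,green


Query: Row 3 ('Widget A'), column 'category'
Value: Tools

Tools


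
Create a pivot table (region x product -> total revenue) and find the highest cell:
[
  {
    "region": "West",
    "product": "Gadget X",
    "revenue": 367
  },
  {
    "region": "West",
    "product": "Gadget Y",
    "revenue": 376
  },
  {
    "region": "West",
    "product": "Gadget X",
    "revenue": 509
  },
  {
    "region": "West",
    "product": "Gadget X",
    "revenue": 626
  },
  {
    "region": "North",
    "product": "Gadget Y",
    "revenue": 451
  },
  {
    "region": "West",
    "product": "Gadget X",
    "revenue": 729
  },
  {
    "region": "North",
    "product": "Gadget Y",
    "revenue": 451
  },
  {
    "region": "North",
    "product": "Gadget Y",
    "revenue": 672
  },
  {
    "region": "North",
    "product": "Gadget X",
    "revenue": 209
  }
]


Pivot: region (rows) x product (columns) -> total revenue

     Gadget X      Gadget Y    
North          209          1574  
West          2231           376  

Highest: West / Gadget X = $2231

West / Gadget X = $2231


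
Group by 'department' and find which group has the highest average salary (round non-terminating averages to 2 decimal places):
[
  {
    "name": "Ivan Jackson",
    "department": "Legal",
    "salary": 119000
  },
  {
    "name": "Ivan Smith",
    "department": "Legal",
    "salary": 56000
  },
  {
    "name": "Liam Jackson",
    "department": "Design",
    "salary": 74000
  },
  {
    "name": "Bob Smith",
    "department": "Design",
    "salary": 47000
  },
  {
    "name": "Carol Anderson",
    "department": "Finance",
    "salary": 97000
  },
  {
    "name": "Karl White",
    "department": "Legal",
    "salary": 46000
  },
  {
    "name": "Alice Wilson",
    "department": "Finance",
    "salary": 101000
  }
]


Group by: department

Groups:
  Design: 2 people, avg salary = 121000/2 = $60500
  Finance: 2 people, avg salary = 198000/2 = $99000
  Legal: 3 people, avg salary = 221000/3 ≈ $73666.67

Highest average salary: Finance ($99000)

Finance ($99000)


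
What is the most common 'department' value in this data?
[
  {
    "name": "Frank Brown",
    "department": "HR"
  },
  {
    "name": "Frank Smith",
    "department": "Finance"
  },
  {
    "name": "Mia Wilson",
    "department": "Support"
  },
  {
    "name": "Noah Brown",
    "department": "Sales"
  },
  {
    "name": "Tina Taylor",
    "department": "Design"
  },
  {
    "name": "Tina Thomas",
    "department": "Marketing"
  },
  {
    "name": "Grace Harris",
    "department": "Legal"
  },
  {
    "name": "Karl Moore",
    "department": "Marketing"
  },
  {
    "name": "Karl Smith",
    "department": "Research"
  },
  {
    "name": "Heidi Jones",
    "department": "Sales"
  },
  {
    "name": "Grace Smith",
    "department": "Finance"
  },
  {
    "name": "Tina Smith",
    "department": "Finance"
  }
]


Counting 'department' values across 12 records:

  Finance: 3 ###
  Sales: 2 ##
  Marketing: 2 ##
  HR: 1 #
  Support: 1 #
  Design: 1 #
  Legal: 1 #
  Research: 1 #

Most common: Finance (3 times)

Finance (3 times)


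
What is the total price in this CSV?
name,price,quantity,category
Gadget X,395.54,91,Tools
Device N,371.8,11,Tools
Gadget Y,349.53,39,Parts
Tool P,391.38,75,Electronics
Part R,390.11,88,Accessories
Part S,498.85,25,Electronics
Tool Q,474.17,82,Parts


Computing total price:
Values: [395.54, 371.8, 349.53, 391.38, 390.11, 498.85, 474.17]
Sum = 2871.38

2871.38


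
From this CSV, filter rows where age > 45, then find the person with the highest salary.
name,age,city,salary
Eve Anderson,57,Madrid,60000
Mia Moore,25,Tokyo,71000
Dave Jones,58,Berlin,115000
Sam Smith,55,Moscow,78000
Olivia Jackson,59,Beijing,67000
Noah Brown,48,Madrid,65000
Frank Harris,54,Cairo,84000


Filter: age > 45
Sort by: salary (descending)

Filtered records (6):
  Dave Jones, age 58, salary $115000
  Frank Harris, age 54, salary $84000
  Sam Smith, age 55, salary $78000
  Olivia Jackson, age 59, salary $67000
  Noah Brown, age 48, salary $65000
  Eve Anderson, age 57, salary $60000

Highest salary: Dave Jones ($115000)

Dave Jones


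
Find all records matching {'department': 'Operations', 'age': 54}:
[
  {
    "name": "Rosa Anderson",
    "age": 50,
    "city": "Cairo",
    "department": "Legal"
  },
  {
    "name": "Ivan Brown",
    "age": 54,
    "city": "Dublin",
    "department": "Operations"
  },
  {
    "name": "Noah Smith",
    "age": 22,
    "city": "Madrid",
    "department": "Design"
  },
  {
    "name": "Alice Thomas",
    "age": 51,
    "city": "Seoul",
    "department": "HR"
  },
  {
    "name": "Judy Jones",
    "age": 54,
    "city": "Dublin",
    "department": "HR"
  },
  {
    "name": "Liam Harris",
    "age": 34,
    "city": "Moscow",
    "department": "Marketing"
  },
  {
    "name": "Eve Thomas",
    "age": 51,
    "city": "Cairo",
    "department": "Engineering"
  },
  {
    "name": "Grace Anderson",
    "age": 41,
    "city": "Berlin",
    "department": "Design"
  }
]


Search criteria: {'department': 'Operations', 'age': 54}

Checking 8 records:
  Rosa Anderson: {department: Legal, age: 50}
  Ivan Brown: {department: Operations, age: 54} <-- MATCH
  Noah Smith: {department: Design, age: 22}
  Alice Thomas: {department: HR, age: 51}
  Judy Jones: {department: HR, age: 54}
  Liam Harris: {department: Marketing, age: 34}
  Eve Thomas: {department: Engineering, age: 51}
  Grace Anderson: {department: Design, age: 41}

Matches: ["Ivan Brown"]

["Ivan Brown"]


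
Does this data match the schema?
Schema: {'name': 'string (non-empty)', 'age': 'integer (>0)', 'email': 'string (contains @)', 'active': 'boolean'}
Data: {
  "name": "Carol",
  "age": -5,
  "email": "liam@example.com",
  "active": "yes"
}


Validating each field against schema:
  name: OK (non-empty string)
  age: FAIL (-5 is not > 0)
  email: OK (string with @)
  active: FAIL ("yes" is not a boolean)

Result: INVALID (2 errors: age, active)

INVALID (2 errors: age, active)


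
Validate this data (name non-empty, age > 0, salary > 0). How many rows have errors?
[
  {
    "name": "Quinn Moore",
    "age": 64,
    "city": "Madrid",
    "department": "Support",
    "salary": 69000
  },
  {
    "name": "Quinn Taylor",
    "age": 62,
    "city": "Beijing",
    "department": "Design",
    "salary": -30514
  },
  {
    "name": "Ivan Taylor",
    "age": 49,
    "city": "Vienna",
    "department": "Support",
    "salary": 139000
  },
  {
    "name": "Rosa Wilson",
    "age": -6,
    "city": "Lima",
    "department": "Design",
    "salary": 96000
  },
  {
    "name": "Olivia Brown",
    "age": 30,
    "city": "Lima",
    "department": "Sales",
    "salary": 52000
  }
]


Validating 5 records:
Rules: name non-empty, age > 0, salary > 0

  Row 1 (Quinn Moore): OK
  Row 2 (Quinn Taylor): negative salary: -30514
  Row 3 (Ivan Taylor): OK
  Row 4 (Rosa Wilson): negative age: -6
  Row 5 (Olivia Brown): OK

Total errors: 2

2 errors


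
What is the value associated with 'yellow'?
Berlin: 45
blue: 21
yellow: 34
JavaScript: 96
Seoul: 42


Looking up key 'yellow'
Value: 34

34


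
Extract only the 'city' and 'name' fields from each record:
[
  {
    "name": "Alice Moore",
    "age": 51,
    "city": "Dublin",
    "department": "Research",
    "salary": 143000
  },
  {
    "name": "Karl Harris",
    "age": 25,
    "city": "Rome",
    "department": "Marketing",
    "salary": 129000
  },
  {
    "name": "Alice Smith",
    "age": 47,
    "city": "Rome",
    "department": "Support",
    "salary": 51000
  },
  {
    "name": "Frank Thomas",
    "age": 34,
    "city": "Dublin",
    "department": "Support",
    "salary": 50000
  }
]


Original: 4 records with fields: name, age, city, department, salary
Keep: ['city', 'name']
Drop: ['age', 'department', 'salary']
Result: 4 records, 2 fields each

[
  {
    "city": "Dublin",
    "name": "Alice Moore"
  },
  {
    "city": "Rome",
    "name": "Karl Harris"
  },
  {
    "city": "Rome",
    "name": "Alice Smith"
  },
  {
    "city": "Dublin",
    "name": "Frank Thomas"
  }
]


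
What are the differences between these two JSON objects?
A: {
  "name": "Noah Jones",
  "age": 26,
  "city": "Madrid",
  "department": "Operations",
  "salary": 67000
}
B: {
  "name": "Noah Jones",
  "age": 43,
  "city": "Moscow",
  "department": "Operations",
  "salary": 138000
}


Comparing each field (in key order):
  name: same
  age: DIFFERENT
  city: DIFFERENT
  department: same
  salary: DIFFERENT
Differences:
  age: 26 -> 43
  city: Madrid -> Moscow
  salary: 67000 -> 138000

3 field(s) changed

3 changes: age, city, salary


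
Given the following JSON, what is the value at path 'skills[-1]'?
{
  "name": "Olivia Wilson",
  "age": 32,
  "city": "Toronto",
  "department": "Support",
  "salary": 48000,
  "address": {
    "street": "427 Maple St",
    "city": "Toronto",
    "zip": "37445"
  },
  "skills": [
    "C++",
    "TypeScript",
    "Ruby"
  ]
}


Query: skills[-1]
Path: skills -> last element
Value: Ruby

Ruby


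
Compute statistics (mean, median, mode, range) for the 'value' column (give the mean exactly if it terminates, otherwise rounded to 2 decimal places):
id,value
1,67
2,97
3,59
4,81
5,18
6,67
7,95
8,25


Data: [67, 97, 59, 81, 18, 67, 95, 25]
Count: 8
Sum: 509
Mean: 509/8 = 63.625
Sorted: [18, 25, 59, 67, 67, 81, 95, 97]
Median: 67.0
Mode: 67 (2 times)
Range: 97 - 18 = 79
Min: 18, Max: 97

mean=63.625, median=67.0, mode=67, range=79


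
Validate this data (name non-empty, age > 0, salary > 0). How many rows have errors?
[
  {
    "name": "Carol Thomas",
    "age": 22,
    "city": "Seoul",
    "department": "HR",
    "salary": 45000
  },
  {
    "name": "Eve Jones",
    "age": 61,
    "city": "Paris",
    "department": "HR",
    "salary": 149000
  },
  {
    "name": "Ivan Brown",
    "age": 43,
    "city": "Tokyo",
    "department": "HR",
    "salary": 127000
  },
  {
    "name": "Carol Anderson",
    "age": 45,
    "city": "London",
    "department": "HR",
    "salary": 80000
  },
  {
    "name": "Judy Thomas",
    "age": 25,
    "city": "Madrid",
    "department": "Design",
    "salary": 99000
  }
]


Validating 5 records:
Rules: name non-empty, age > 0, salary > 0

  Row 1 (Carol Thomas): OK
  Row 2 (Eve Jones): OK
  Row 3 (Ivan Brown): OK
  Row 4 (Carol Anderson): OK
  Row 5 (Judy Thomas): OK

Total errors: 0

0 errors


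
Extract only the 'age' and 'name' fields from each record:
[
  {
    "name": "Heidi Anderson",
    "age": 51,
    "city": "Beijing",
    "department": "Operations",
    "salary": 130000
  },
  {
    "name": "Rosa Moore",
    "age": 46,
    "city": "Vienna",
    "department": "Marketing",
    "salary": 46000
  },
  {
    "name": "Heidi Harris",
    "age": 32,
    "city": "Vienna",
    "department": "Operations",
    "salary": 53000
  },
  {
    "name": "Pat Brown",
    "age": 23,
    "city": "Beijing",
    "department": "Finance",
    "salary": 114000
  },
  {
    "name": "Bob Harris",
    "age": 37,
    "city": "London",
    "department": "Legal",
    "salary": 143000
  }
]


Original: 5 records with fields: name, age, city, department, salary
Keep: ['age', 'name']
Drop: ['city', 'department', 'salary']
Result: 5 records, 2 fields each

[
  {
    "age": 51,
    "name": "Heidi Anderson"
  },
  {
    "age": 46,
    "name": "Rosa Moore"
  },
  {
    "age": 32,
    "name": "Heidi Harris"
  },
  {
    "age": 23,
    "name": "Pat Brown"
  },
  {
    "age": 37,
    "name": "Bob Harris"
  }
]


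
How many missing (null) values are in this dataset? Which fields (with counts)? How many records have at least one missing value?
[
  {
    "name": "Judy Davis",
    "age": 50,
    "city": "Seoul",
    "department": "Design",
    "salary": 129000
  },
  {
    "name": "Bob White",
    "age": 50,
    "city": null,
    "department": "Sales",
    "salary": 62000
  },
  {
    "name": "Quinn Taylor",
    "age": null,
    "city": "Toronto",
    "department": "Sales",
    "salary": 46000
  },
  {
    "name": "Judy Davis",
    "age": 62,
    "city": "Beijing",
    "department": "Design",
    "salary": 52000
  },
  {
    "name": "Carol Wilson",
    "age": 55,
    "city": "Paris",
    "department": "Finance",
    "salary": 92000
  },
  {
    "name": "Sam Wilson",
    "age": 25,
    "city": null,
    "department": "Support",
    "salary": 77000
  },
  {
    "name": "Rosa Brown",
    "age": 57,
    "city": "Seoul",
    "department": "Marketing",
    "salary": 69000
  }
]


Checking for missing (null) values in 7 records:

  Judy Davis: complete
  Bob White: city
  Quinn Taylor: age
  Judy Davis: complete
  Carol Wilson: complete
  Sam Wilson: city
  Rosa Brown: complete

Per field:
  name: 0 missing
  age: 1 missing
  city: 2 missing
  department: 0 missing
  salary: 0 missing

Total missing values: 3
Records with any missing: 3

3 missing values (age: 1, city: 2); 3 incomplete records


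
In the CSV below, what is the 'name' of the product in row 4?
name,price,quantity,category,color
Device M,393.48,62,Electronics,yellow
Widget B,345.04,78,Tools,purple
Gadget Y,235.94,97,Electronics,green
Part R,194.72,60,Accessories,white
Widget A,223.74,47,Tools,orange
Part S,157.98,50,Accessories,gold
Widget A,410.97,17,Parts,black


Query: Row 4 ('Part R'), column 'name'
Value: Part R

Part R


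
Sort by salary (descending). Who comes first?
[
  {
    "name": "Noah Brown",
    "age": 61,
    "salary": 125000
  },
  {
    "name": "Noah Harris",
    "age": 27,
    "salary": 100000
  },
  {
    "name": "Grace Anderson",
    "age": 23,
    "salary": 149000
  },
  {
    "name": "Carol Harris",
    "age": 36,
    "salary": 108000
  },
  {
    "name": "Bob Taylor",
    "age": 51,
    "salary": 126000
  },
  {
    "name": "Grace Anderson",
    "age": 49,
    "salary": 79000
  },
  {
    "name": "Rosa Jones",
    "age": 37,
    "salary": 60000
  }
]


Sort by: salary (descending)

Sorted order:
  1. Grace Anderson (salary = 149000)
  2. Bob Taylor (salary = 126000)
  3. Noah Brown (salary = 125000)
  4. Carol Harris (salary = 108000)
  5. Noah Harris (salary = 100000)
  6. Grace Anderson (salary = 79000)
  7. Rosa Jones (salary = 60000)

First: Grace Anderson

Grace Anderson


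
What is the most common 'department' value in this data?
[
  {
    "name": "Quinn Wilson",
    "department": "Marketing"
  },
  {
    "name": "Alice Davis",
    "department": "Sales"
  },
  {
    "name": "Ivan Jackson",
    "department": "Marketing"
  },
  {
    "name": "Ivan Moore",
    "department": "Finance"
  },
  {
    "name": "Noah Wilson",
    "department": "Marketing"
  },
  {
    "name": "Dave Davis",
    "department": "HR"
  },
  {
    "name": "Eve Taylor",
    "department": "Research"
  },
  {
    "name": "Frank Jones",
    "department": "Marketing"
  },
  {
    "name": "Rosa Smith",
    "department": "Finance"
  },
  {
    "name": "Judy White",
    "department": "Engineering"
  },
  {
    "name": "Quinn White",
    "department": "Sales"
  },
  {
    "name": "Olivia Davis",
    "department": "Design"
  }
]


Counting 'department' values across 12 records:

  Marketing: 4 ####
  Sales: 2 ##
  Finance: 2 ##
  HR: 1 #
  Research: 1 #
  Engineering: 1 #
  Design: 1 #

Most common: Marketing (4 times)

Marketing (4 times)


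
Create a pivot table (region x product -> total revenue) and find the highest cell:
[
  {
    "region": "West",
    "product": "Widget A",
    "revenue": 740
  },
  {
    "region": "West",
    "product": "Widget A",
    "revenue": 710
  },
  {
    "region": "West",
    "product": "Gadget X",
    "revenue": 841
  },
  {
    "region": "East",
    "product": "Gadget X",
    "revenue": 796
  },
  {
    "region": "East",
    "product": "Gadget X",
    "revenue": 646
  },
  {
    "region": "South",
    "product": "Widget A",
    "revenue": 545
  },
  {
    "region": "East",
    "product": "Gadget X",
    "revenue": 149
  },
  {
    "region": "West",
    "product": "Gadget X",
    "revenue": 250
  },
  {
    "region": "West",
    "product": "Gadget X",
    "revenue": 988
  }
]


Pivot: region (rows) x product (columns) -> total revenue

     Gadget X      Widget A    
East          1591             0  
South            0           545  
West          2079          1450  

Highest: West / Gadget X = $2079

West / Gadget X = $2079


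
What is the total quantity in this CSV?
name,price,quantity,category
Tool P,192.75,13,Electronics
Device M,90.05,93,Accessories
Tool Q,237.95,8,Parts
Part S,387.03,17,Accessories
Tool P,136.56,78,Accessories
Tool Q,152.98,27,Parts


Computing total quantity:
Values: [13, 93, 8, 17, 78, 27]
Sum = 236

236


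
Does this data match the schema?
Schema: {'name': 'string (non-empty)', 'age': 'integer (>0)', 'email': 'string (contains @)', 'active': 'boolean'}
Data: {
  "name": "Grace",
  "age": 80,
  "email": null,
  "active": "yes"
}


Validating each field against schema:
  name: OK (non-empty string)
  age: OK (positive integer)
  email: FAIL (null is not a string)
  active: FAIL ("yes" is not a boolean)

Result: INVALID (2 errors: email, active)

INVALID (2 errors: email, active)
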